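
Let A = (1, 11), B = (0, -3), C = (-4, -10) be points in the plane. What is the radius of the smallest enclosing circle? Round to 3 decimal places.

10.794

Side lengths²: AB² = 197, AC² = 466, BC² = 65.
Since AC² = 466 ≥ 197 + 65 = 262, the angle opposite AC is not acute, so the smallest enclosing circle has AC as diameter.
Centre = midpoint of AC = (-1.5, 0.5), r² = 466/4 = 116.5.
r = √(116.5) ≈ 10.794.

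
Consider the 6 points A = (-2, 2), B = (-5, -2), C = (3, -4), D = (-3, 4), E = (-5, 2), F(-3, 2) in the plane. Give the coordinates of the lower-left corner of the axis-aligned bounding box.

(-5, -4)

x-range [-5, 3], y-range [-4, 4].
The lower-left corner is (-5, -4).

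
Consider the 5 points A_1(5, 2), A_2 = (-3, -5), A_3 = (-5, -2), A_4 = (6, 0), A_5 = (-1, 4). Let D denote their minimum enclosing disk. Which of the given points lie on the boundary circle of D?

The minimum enclosing circle of a finite set is fixed by two of the points (as a diameter) or three (as a circumcircle).
The farthest pair is A_3–A_4 with squared distance 125. The circle on this segment as diameter has centre (0.5, -1) and r² = 125/4 = 31.25.
Check A_1: distance² to centre = 29.25 ≤ 31.25, so it lies inside.
All remaining points lie in this disk, and no smaller disk contains both endpoints, so this is the minimum enclosing circle.
The points at distance exactly r from the centre are A_3, A_4 — 2 points.

A_3, A_4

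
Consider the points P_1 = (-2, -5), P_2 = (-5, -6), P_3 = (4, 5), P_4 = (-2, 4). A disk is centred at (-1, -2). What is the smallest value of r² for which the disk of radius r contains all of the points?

The required radius is the distance from (-1, -2) to the farthest point.
Squared distances: 10, 32, 74, 37.
Maximum is 74, attained at P_3.

74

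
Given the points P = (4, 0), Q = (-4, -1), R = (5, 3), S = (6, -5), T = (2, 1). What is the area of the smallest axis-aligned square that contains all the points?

100

The bounding box has width 10 and height 8.
An axis-aligned square enclosing the set must have side ≥ max(width, height).
So the minimum side is max(10, 8) = 10.
Area = 10² = 100.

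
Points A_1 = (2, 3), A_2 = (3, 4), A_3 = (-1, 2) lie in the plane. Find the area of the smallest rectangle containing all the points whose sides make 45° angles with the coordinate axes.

In coordinates u = x + y, v = x − y the rectangle is axis-aligned; the map (x,y)→(u,v) scales areas by 2.
u-values: 5, 7, 1; range = 7 − 1 = 6.
v-values: -1, -1, -3; range = -1 − (-3) = 2.
Area = (6 × 2) / 2 = 6.

6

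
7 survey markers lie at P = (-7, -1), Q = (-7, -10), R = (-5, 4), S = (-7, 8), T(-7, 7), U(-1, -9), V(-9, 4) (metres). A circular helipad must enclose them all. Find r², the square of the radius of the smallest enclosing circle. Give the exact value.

12025/144

The minimum enclosing circle of a finite set is fixed by two of the points (as a diameter) or three (as a circumcircle).
The minimum enclosing circle is determined by three boundary points: Q, S, U.
Their circumcentre is (-65/12, -1) with r² = 12025/144.
The farthest remaining point T is at distance² 9577/144 ≤ 12025/144.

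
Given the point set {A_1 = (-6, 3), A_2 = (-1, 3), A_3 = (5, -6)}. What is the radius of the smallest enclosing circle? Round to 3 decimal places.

7.106

Side lengths²: A_1A_2² = 25, A_1A_3² = 202, A_2A_3² = 117.
Since A_1A_3² = 202 ≥ 117 + 25 = 142, the angle opposite A_1A_3 is not acute, so the smallest enclosing circle has A_1A_3 as diameter.
Centre = midpoint of A_1A_3 = (-0.5, -1.5), r² = 202/4 = 50.5.
r = √(50.5) ≈ 7.106.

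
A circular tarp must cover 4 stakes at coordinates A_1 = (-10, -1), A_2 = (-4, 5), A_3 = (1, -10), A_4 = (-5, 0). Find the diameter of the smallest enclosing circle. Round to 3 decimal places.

The minimum enclosing circle is determined by three boundary points: A_1, A_2, A_3.
Their circumcentre is (-2.25, -2.75) with r² = 63.125.
The farthest remaining point A_4 is at distance² 15.125 ≤ 63.125.
Diameter = 2r = 2√(63.125) ≈ 15.890.

15.890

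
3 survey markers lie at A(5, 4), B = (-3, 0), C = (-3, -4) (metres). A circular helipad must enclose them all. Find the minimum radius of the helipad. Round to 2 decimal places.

5.66

Side lengths²: AB² = 80, AC² = 128, BC² = 16.
Since AC² = 128 ≥ 80 + 16 = 96, the angle opposite AC is not acute, so the smallest enclosing circle has AC as diameter.
Centre = midpoint of AC = (1, 0), r² = 128/4 = 32.
r = √32 ≈ 5.66.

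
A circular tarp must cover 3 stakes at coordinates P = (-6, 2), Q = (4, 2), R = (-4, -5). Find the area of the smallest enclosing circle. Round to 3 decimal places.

Side lengths²: PQ² = 100, PR² = 53, QR² = 113.
Since QR² = 113 < 100 + 53 = 153, the triangle is acute, so the smallest enclosing circle is the circumcircle.
Circumcentre = (-1, -5/14), r² = 5989/196.
Area = π·r² = π·5989/196 ≈ 95.995.

95.995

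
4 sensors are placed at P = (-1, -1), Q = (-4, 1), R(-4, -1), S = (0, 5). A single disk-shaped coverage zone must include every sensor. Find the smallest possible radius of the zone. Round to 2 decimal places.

3.61

By Welzl's lemma the MEC is supported by two points (diametrically opposite) or three points (on a circumcircle).
The farthest pair is R–S with squared distance 52. The circle on this segment as diameter has centre (-2, 2) and r² = 52/4 = 13.
Check P: distance² to centre = 10 ≤ 13, so it lies inside.
All remaining points lie in this disk, and no smaller disk contains both endpoints, so this is the minimum enclosing circle.
r = √13 ≈ 3.61.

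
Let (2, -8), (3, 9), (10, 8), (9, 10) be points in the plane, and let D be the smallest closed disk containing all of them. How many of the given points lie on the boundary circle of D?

The minimum enclosing circle of a finite set is fixed by two of the points (as a diameter) or three (as a circumcircle).
The farthest pair is (2, -8)–(9, 10) with squared distance 373. The circle on this segment as diameter has centre (5.5, 1) and r² = 373/4 = 93.25.
Check (3, 9): distance² to centre = 70.25 ≤ 93.25, so it lies inside.
All remaining points lie in this disk, and no smaller disk contains both endpoints, so this is the minimum enclosing circle.
The points at distance exactly r from the centre are (2, -8), (9, 10) — 2 points.

2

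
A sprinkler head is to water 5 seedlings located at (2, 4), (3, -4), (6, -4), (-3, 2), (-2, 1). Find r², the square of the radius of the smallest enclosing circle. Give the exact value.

29.25

The minimum enclosing circle of a finite set is fixed by two of the points (as a diameter) or three (as a circumcircle).
The farthest pair is (6, -4)–(-3, 2) with squared distance 117. The circle on this segment as diameter has centre (1.5, -1) and r² = 117/4 = 29.25.
Check (2, 4): distance² to centre = 25.25 ≤ 29.25, so it lies inside.
All remaining points lie in this disk, and no smaller disk contains both endpoints, so this is the minimum enclosing circle.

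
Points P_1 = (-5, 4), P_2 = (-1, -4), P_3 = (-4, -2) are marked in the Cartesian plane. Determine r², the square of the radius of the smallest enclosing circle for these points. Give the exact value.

Side lengths²: P_1P_2² = 80, P_1P_3² = 37, P_2P_3² = 13.
Since P_1P_2² = 80 ≥ 37 + 13 = 50, the angle opposite P_1P_2 is not acute, so the smallest enclosing circle has P_1P_2 as diameter.
Centre = midpoint of P_1P_2 = (-3, 0), r² = 80/4 = 20.

20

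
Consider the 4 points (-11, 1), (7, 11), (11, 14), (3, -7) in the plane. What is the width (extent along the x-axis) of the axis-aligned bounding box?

22

max x = 11, min x = -11, so width = 22.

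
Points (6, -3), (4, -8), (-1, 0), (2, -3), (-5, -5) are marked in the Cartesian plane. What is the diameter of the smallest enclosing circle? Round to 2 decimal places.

By Welzl's lemma the MEC is supported by two points (diametrically opposite) or three points (on a circumcircle).
The farthest pair is (6, -3)–(-5, -5) with squared distance 125. The circle on this segment as diameter has centre (0.5, -4) and r² = 125/4 = 31.25.
Check (4, -8): distance² to centre = 28.25 ≤ 31.25, so it lies inside.
All remaining points lie in this disk, and no smaller disk contains both endpoints, so this is the minimum enclosing circle.
Diameter = 2r = 2√(31.25) ≈ 11.18.

11.18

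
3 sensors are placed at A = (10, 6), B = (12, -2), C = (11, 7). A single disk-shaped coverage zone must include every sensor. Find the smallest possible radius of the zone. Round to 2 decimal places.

Side lengths²: AB² = 68, AC² = 2, BC² = 82.
Since BC² = 82 ≥ 68 + 2 = 70, the angle opposite BC is not acute, so the smallest enclosing circle has BC as diameter.
Centre = midpoint of BC = (11.5, 2.5), r² = 82/4 = 20.5.
r = √(20.5) ≈ 4.53.

4.53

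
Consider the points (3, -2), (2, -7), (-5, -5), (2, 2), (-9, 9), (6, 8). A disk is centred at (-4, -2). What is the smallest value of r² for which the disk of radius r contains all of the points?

200

The required radius is the distance from (-4, -2) to the farthest point.
Squared distances: 49, 61, 10, 52, 146, 200.
Maximum is 200, attained at (6, 8).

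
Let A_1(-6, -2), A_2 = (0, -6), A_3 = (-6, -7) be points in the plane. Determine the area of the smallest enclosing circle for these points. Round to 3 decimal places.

Side lengths²: A_1A_2² = 52, A_1A_3² = 25, A_2A_3² = 37.
Since A_1A_2² = 52 < 37 + 25 = 62, the triangle is acute, so the smallest enclosing circle is the circumcircle.
Circumcentre = (-10/3, -4.5), r² = 481/36.
Area = π·r² = π·481/36 ≈ 41.975.

41.975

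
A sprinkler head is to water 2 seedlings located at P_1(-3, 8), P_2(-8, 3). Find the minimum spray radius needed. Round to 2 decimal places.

The smallest circle enclosing two points has them as diameter endpoints.
Centre = midpoint = (-5.5, 5.5); r² = |P_1P_2|²/4 = 50/4 = 12.5.
r = √(12.5) ≈ 3.54.

3.54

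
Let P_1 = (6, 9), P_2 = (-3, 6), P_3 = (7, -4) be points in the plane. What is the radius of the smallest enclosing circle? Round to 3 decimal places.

7.289

Side lengths²: P_1P_2² = 90, P_1P_3² = 170, P_2P_3² = 200.
Since P_2P_3² = 200 < 170 + 90 = 260, the triangle is acute, so the smallest enclosing circle is the circumcircle.
Circumcentre = (3.25, 2.25), r² = 53.125.
r = √(53.125) ≈ 7.289.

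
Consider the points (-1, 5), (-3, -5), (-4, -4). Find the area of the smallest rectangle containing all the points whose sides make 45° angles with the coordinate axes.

In coordinates u = x + y, v = x − y the rectangle is axis-aligned; the map (x,y)→(u,v) scales areas by 2.
u-values: 4, -8, -8; range = 4 − (-8) = 12.
v-values: -6, 2, 0; range = 2 − (-6) = 8.
Area = (12 × 8) / 2 = 48.

48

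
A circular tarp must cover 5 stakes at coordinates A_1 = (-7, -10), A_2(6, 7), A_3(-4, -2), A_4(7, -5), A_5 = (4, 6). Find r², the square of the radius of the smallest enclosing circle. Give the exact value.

The minimum enclosing circle of a finite set is fixed by two of the points (as a diameter) or three (as a circumcircle).
The farthest pair is A_1–A_2 with squared distance 458. The circle on this segment as diameter has centre (-0.5, -1.5) and r² = 458/4 = 114.5.
Check A_3: distance² to centre = 12.5 ≤ 114.5, so it lies inside.
All remaining points lie in this disk, and no smaller disk contains both endpoints, so this is the minimum enclosing circle.

114.5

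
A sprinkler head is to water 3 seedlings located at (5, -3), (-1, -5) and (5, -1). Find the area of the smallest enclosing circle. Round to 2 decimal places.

40.84

Call the three points A, B, C in the order given.
Side lengths²: AB² = 40, AC² = 4, BC² = 52.
Since BC² = 52 ≥ 40 + 4 = 44, the angle opposite BC is not acute, so the smallest enclosing circle has BC as diameter.
Centre = midpoint of BC = (2, -3), r² = 52/4 = 13.
Area = π·r² = π·13 ≈ 40.84.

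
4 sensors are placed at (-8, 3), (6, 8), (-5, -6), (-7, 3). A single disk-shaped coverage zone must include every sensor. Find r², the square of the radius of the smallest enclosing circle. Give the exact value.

79.25

The minimum enclosing circle of a finite set is fixed by two of the points (as a diameter) or three (as a circumcircle).
The farthest pair is (6, 8)–(-5, -6) with squared distance 317. The circle on this segment as diameter has centre (0.5, 1) and r² = 317/4 = 79.25.
Check (-8, 3): distance² to centre = 76.25 ≤ 79.25, so it lies inside.
All remaining points lie in this disk, and no smaller disk contains both endpoints, so this is the minimum enclosing circle.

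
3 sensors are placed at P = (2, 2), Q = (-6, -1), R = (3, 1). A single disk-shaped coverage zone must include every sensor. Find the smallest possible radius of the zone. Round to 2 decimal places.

4.61

Side lengths²: PQ² = 73, PR² = 2, QR² = 85.
Since QR² = 85 ≥ 73 + 2 = 75, the angle opposite QR is not acute, so the smallest enclosing circle has QR as diameter.
Centre = midpoint of QR = (-1.5, 0), r² = 85/4 = 21.25.
r = √(21.25) ≈ 4.61.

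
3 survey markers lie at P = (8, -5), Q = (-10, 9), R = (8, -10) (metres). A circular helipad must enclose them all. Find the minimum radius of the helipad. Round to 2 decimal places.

13.09

Side lengths²: PQ² = 520, PR² = 25, QR² = 685.
Since QR² = 685 ≥ 520 + 25 = 545, the angle opposite QR is not acute, so the smallest enclosing circle has QR as diameter.
Centre = midpoint of QR = (-1, -0.5), r² = 685/4 = 171.25.
r = √(171.25) ≈ 13.09.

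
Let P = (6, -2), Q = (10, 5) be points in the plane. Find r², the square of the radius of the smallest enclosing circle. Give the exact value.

16.25

The smallest circle enclosing two points has them as diameter endpoints.
Centre = midpoint = (8, 1.5); r² = |PQ|²/4 = 65/4 = 16.25.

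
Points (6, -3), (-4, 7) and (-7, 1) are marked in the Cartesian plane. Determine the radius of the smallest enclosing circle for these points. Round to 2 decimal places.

Call the three points A, B, C in the order given.
Side lengths²: AB² = 200, AC² = 185, BC² = 45.
Since AB² = 200 < 185 + 45 = 230, the triangle is acute, so the smallest enclosing circle is the circumcircle.
Circumcentre = (1/6, 7/6), r² = 925/18.
r = √(925/18) ≈ 7.17.

7.17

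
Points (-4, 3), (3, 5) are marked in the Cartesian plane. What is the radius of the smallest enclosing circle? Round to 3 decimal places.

The smallest circle enclosing two points has them as diameter endpoints.
Centre = midpoint = (-0.5, 4); r² = |(-4, 3)−(3, 5)|²/4 = 53/4 = 13.25.
r = √(13.25) ≈ 3.640.

3.640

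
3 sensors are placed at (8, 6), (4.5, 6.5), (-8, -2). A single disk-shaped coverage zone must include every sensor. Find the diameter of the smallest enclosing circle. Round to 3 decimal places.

17.889

Call the three points A, B, C in the order given.
Side lengths²: AB² = 12.5, AC² = 320, BC² = 228.5.
Since AC² = 320 ≥ 228.5 + 12.5 = 241, the angle opposite AC is not acute, so the smallest enclosing circle has AC as diameter.
Centre = midpoint of AC = (0, 2), r² = 320/4 = 80.
Diameter = 2r = 2√80 ≈ 17.889.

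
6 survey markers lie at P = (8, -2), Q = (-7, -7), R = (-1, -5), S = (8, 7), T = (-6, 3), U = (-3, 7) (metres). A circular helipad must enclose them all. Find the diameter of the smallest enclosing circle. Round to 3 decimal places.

20.518

A smallest enclosing disk is always determined by at most three of the input points on its boundary.
The farthest pair is Q–S with squared distance 421. The circle on this segment as diameter has centre (0.5, 0) and r² = 421/4 = 105.25.
Check P: distance² to centre = 60.25 ≤ 105.25, so it lies inside.
All remaining points lie in this disk, and no smaller disk contains both endpoints, so this is the minimum enclosing circle.
Diameter = 2r = 2√(105.25) ≈ 20.518.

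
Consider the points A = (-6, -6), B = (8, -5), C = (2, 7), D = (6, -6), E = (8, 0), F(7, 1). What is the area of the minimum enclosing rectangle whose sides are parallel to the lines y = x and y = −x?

In coordinates u = x + y, v = x − y the rectangle is axis-aligned; the map (x,y)→(u,v) scales areas by 2.
u-values: -12, 3, 9, 0, 8, 8; range = 9 − (-12) = 21.
v-values: 0, 13, -5, 12, 8, 6; range = 13 − (-5) = 18.
Area = (21 × 18) / 2 = 189.

189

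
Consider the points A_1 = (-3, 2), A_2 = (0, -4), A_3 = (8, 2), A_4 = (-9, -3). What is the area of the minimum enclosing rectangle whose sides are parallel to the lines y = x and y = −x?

In coordinates u = x + y, v = x − y the rectangle is axis-aligned; the map (x,y)→(u,v) scales areas by 2.
u-values: -1, -4, 10, -12; range = 10 − (-12) = 22.
v-values: -5, 4, 6, -6; range = 6 − (-6) = 12.
Area = (22 × 12) / 2 = 132.

132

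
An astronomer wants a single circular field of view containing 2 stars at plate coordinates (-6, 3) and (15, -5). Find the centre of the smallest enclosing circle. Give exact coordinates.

The smallest circle enclosing two points has them as diameter endpoints.
Centre = midpoint = (4.5, -1); r² = |(-6, 3)−(15, -5)|²/4 = 505/4 = 126.25.
Centre = (4.5, -1).

(4.5, -1)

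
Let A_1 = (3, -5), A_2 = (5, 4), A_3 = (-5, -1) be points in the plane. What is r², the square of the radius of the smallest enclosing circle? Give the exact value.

Side lengths²: A_1A_2² = 85, A_1A_3² = 80, A_2A_3² = 125.
Since A_2A_3² = 125 < 85 + 80 = 165, the triangle is acute, so the smallest enclosing circle is the circumcircle.
Circumcentre = (0.625, 0.25), r² = 33.203125.

33.203125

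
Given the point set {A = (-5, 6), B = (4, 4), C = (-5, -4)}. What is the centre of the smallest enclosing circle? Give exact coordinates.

Side lengths²: AB² = 85, AC² = 100, BC² = 145.
Since BC² = 145 < 100 + 85 = 185, the triangle is acute, so the smallest enclosing circle is the circumcircle.
Circumcentre = (-25/18, 1), r² = 12325/324.
Centre = (-25/18, 1).

(-25/18, 1)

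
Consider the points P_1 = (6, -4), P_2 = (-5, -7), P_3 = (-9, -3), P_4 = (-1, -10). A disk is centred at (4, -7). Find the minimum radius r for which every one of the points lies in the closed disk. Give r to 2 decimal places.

13.60

The required radius is the distance from (4, -7) to the farthest point.
Squared distances: 13, 81, 185, 34.
Maximum is 185, attained at P_3.
r = √185 ≈ 13.60.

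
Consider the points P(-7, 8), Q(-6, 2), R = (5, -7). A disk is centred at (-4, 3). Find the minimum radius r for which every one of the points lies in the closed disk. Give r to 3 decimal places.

13.454

The required radius is the distance from (-4, 3) to the farthest point.
Squared distances: 34, 5, 181.
Maximum is 181, attained at R.
r = √181 ≈ 13.454.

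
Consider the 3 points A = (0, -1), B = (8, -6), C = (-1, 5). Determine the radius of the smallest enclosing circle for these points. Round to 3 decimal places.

7.106

Side lengths²: AB² = 89, AC² = 37, BC² = 202.
Since BC² = 202 ≥ 89 + 37 = 126, the angle opposite BC is not acute, so the smallest enclosing circle has BC as diameter.
Centre = midpoint of BC = (3.5, -0.5), r² = 202/4 = 50.5.
r = √(50.5) ≈ 7.106.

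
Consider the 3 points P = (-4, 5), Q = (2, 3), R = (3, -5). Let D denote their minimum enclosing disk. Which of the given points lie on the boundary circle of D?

Side lengths²: PQ² = 40, PR² = 149, QR² = 65.
Since PR² = 149 ≥ 65 + 40 = 105, the angle opposite PR is not acute, so the smallest enclosing circle has PR as diameter.
Centre = midpoint of PR = (-0.5, 0), r² = 149/4 = 37.25.
The points at distance exactly r from the centre are P, R — 2 points.

P, R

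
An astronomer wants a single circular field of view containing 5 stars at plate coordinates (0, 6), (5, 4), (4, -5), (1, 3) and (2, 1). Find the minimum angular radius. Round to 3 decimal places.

By Welzl's lemma the MEC is supported by two points (diametrically opposite) or three points (on a circumcircle).
The farthest pair is (0, 6)–(4, -5) with squared distance 137. The circle on this segment as diameter has centre (2, 0.5) and r² = 137/4 = 34.25.
Check (5, 4): distance² to centre = 21.25 ≤ 34.25, so it lies inside.
All remaining points lie in this disk, and no smaller disk contains both endpoints, so this is the minimum enclosing circle.
r = √(34.25) ≈ 5.852.

5.852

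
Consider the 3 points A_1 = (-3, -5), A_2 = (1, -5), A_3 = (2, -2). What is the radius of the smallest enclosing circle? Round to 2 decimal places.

Side lengths²: A_1A_2² = 16, A_1A_3² = 34, A_2A_3² = 10.
Since A_1A_3² = 34 ≥ 16 + 10 = 26, the angle opposite A_1A_3 is not acute, so the smallest enclosing circle has A_1A_3 as diameter.
Centre = midpoint of A_1A_3 = (-0.5, -3.5), r² = 34/4 = 8.5.
r = √(8.5) ≈ 2.92.

2.92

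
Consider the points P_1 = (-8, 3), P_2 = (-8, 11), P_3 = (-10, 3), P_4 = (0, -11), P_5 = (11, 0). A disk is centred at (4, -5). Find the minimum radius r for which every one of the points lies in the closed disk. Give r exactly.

The required radius is the distance from (4, -5) to the farthest point.
Squared distances: 208, 400, 260, 52, 74.
Maximum is 400, attained at P_2.
r = √400 = 20.

20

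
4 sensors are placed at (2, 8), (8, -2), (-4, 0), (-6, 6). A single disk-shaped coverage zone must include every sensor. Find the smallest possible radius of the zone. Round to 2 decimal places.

8.06

By Welzl's lemma the MEC is supported by two points (diametrically opposite) or three points (on a circumcircle).
The farthest pair is (8, -2)–(-6, 6) with squared distance 260. The circle on this segment as diameter has centre (1, 2) and r² = 260/4 = 65.
Check (2, 8): distance² to centre = 37 ≤ 65, so it lies inside.
All remaining points lie in this disk, and no smaller disk contains both endpoints, so this is the minimum enclosing circle.
r = √65 ≈ 8.06.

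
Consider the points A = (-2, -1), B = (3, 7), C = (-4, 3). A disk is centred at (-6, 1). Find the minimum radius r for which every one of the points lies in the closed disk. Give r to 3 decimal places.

The required radius is the distance from (-6, 1) to the farthest point.
Squared distances: 20, 117, 8.
Maximum is 117, attained at B.
r = √117 ≈ 10.817.

10.817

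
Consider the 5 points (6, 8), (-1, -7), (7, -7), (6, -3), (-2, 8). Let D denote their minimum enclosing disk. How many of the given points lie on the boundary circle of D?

2

By Welzl's lemma the MEC is supported by two points (diametrically opposite) or three points (on a circumcircle).
The farthest pair is (7, -7)–(-2, 8) with squared distance 306. The circle on this segment as diameter has centre (2.5, 0.5) and r² = 306/4 = 76.5.
Check (6, 8): distance² to centre = 68.5 ≤ 76.5, so it lies inside.
All remaining points lie in this disk, and no smaller disk contains both endpoints, so this is the minimum enclosing circle.
The points at distance exactly r from the centre are (7, -7), (-2, 8) — 2 points.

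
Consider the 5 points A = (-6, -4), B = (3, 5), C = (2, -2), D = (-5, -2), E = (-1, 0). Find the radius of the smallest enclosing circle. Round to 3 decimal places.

The farthest pair is A–B with squared distance 162. The circle on this segment as diameter has centre (-1.5, 0.5) and r² = 162/4 = 40.5.
Check C: distance² to centre = 18.5 ≤ 40.5, so it lies inside.
All remaining points lie in this disk, and no smaller disk contains both endpoints, so this is the minimum enclosing circle.
r = √(40.5) ≈ 6.364.

6.364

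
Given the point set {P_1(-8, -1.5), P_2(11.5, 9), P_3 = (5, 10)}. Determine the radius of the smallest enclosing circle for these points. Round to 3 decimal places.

Side lengths²: P_1P_2² = 490.5, P_1P_3² = 301.25, P_2P_3² = 43.25.
Since P_1P_2² = 490.5 ≥ 301.25 + 43.25 = 344.5, the angle opposite P_1P_2 is not acute, so the smallest enclosing circle has P_1P_2 as diameter.
Centre = midpoint of P_1P_2 = (1.75, 3.75), r² = 490.5/4 = 122.625.
r = √(122.625) ≈ 11.074.

11.074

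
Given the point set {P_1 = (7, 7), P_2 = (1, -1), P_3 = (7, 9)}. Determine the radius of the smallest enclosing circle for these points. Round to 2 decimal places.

Side lengths²: P_1P_2² = 100, P_1P_3² = 4, P_2P_3² = 136.
Since P_2P_3² = 136 ≥ 100 + 4 = 104, the angle opposite P_2P_3 is not acute, so the smallest enclosing circle has P_2P_3 as diameter.
Centre = midpoint of P_2P_3 = (4, 4), r² = 136/4 = 34.
r = √34 ≈ 5.83.

5.83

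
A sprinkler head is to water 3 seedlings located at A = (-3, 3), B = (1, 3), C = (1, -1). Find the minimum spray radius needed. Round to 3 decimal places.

Side lengths²: AB² = 16, AC² = 32, BC² = 16.
Since AC² = 32 ≥ 16 + 16 = 32, the angle opposite AC is not acute, so the smallest enclosing circle has AC as diameter.
Centre = midpoint of AC = (-1, 1), r² = 32/4 = 8.
r = √8 ≈ 2.828.

2.828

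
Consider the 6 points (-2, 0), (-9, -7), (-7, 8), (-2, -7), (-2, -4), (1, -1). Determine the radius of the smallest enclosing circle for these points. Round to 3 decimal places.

7.976

A smallest enclosing disk is always determined by at most three of the input points on its boundary.
The minimum enclosing circle is determined by three boundary points: (-9, -7), (-7, 8), (-2, -7).
Their circumcentre is (-5.5, 1/6) with r² = 1145/18.
The farthest remaining point (1, -1) is at distance² 785/18 ≤ 1145/18.
r = √(1145/18) ≈ 7.976.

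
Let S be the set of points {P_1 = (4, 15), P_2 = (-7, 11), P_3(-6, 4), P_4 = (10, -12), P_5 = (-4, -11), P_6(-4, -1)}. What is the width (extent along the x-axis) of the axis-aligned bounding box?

17

max x = 10, min x = -7, so width = 17.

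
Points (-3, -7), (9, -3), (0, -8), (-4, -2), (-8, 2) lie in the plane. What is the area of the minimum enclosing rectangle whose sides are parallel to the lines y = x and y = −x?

In coordinates u = x + y, v = x − y the rectangle is axis-aligned; the map (x,y)→(u,v) scales areas by 2.
u-values: -10, 6, -8, -6, -6; range = 6 − (-10) = 16.
v-values: 4, 12, 8, -2, -10; range = 12 − (-10) = 22.
Area = (16 × 22) / 2 = 176.

176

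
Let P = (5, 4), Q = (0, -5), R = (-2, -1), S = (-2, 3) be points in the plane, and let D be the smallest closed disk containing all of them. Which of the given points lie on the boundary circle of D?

A smallest enclosing disk is always determined by at most three of the input points on its boundary.
The minimum enclosing circle is determined by three boundary points: P, Q, S.
Their circumcentre is (59/29, -7/29) with r² = 22525/841.
The farthest remaining point R is at distance² 14173/841 ≤ 22525/841.
The points at distance exactly r from the centre are P, Q, S — 3 points.

P, Q, S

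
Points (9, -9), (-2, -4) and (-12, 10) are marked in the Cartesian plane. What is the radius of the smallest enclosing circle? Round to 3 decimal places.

14.160

Call the three points A, B, C in the order given.
Side lengths²: AB² = 146, AC² = 802, BC² = 296.
Since AC² = 802 ≥ 296 + 146 = 442, the angle opposite AC is not acute, so the smallest enclosing circle has AC as diameter.
Centre = midpoint of AC = (-1.5, 0.5), r² = 802/4 = 200.5.
r = √(200.5) ≈ 14.160.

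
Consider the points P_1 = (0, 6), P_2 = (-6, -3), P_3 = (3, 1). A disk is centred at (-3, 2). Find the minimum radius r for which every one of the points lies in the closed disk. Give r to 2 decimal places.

6.08

The required radius is the distance from (-3, 2) to the farthest point.
Squared distances: 25, 34, 37.
Maximum is 37, attained at P_3.
r = √37 ≈ 6.08.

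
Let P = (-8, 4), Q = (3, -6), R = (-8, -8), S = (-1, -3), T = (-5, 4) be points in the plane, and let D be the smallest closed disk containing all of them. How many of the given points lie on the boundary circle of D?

3

The minimum enclosing circle is determined by three boundary points: P, Q, R.
Their circumcentre is (-75/22, -2) with r² = 27625/484.
The farthest remaining point T is at distance² 18649/484 ≤ 27625/484.
The points at distance exactly r from the centre are P, Q, R — 3 points.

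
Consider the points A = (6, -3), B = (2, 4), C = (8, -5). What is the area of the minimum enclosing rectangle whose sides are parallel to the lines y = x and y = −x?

In coordinates u = x + y, v = x − y the rectangle is axis-aligned; the map (x,y)→(u,v) scales areas by 2.
u-values: 3, 6, 3; range = 6 − 3 = 3.
v-values: 9, -2, 13; range = 13 − (-2) = 15.
Area = (3 × 15) / 2 = 22.5.

22.5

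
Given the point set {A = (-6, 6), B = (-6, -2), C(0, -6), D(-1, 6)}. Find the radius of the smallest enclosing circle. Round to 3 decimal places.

The farthest pair is A–C with squared distance 180. The circle on this segment as diameter has centre (-3, 0) and r² = 180/4 = 45.
Check B: distance² to centre = 13 ≤ 45, so it lies inside.
All remaining points lie in this disk, and no smaller disk contains both endpoints, so this is the minimum enclosing circle.
r = √45 ≈ 6.708.

6.708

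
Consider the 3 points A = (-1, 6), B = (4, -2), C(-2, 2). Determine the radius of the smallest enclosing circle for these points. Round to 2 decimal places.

Side lengths²: AB² = 89, AC² = 17, BC² = 52.
Since AB² = 89 ≥ 52 + 17 = 69, the angle opposite AB is not acute, so the smallest enclosing circle has AB as diameter.
Centre = midpoint of AB = (1.5, 2), r² = 89/4 = 22.25.
r = √(22.25) ≈ 4.72.

4.72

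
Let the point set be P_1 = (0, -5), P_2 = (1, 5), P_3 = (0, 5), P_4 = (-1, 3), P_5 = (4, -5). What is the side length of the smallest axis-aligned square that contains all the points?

10

The bounding box has width 5 and height 10.
An axis-aligned square enclosing the set must have side ≥ max(width, height).
So the minimum side is max(5, 10) = 10.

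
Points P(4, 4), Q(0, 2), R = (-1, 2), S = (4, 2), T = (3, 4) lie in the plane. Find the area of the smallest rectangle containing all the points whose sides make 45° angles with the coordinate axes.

17.5

In coordinates u = x + y, v = x − y the rectangle is axis-aligned; the map (x,y)→(u,v) scales areas by 2.
u-values: 8, 2, 1, 6, 7; range = 8 − 1 = 7.
v-values: 0, -2, -3, 2, -1; range = 2 − (-3) = 5.
Area = (7 × 5) / 2 = 17.5.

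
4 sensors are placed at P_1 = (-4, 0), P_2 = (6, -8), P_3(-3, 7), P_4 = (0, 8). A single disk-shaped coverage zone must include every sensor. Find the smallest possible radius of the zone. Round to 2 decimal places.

A smallest enclosing disk is always determined by at most three of the input points on its boundary.
The farthest pair is P_2–P_3 with squared distance 306. The circle on this segment as diameter has centre (1.5, -0.5) and r² = 306/4 = 76.5.
Check P_1: distance² to centre = 30.5 ≤ 76.5, so it lies inside.
All remaining points lie in this disk, and no smaller disk contains both endpoints, so this is the minimum enclosing circle.
r = √(76.5) ≈ 8.75.

8.75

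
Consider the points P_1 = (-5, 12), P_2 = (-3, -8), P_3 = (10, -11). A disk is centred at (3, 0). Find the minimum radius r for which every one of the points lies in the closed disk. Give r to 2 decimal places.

14.42

The required radius is the distance from (3, 0) to the farthest point.
Squared distances: 208, 100, 170.
Maximum is 208, attained at P_1.
r = √208 ≈ 14.42.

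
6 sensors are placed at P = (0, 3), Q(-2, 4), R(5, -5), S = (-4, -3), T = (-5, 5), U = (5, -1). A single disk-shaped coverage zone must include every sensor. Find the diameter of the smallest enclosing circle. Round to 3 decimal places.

14.142

The minimum enclosing circle of a finite set is fixed by two of the points (as a diameter) or three (as a circumcircle).
The farthest pair is R–T with squared distance 200. The circle on this segment as diameter has centre (0, 0) and r² = 200/4 = 50.
Check P: distance² to centre = 9 ≤ 50, so it lies inside.
All remaining points lie in this disk, and no smaller disk contains both endpoints, so this is the minimum enclosing circle.
Diameter = 2r = 2√50 ≈ 14.142.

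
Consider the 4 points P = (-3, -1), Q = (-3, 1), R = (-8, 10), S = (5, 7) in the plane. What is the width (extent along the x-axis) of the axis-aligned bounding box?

13

max x = 5, min x = -8, so width = 13.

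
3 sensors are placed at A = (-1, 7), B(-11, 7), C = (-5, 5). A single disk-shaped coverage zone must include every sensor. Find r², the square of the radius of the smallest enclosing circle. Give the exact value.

Side lengths²: AB² = 100, AC² = 20, BC² = 40.
Since AB² = 100 ≥ 40 + 20 = 60, the angle opposite AB is not acute, so the smallest enclosing circle has AB as diameter.
Centre = midpoint of AB = (-6, 7), r² = 100/4 = 25.

25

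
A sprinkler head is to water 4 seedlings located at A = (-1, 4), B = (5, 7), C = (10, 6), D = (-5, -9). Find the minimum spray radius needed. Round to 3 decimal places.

10.607

By Welzl's lemma the MEC is supported by two points (diametrically opposite) or three points (on a circumcircle).
The farthest pair is C–D with squared distance 450. The circle on this segment as diameter has centre (2.5, -1.5) and r² = 450/4 = 112.5.
Check A: distance² to centre = 42.5 ≤ 112.5, so it lies inside.
All remaining points lie in this disk, and no smaller disk contains both endpoints, so this is the minimum enclosing circle.
r = √(112.5) ≈ 10.607.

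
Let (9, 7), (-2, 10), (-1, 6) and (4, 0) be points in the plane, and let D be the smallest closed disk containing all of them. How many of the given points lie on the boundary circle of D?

3

The minimum enclosing circle is determined by three boundary points: (9, 7), (-2, 10), (4, 0).
Their circumcentre is (131/46, 281/46) with r² = 40885/1058.
The farthest remaining point (-1, 6) is at distance² 15677/1058 ≤ 40885/1058.
The points at distance exactly r from the centre are (9, 7), (-2, 10), (4, 0) — 3 points.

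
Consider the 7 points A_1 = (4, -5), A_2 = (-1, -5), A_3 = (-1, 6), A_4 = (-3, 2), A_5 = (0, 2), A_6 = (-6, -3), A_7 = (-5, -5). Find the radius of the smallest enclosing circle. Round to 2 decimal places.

6.43

A smallest enclosing disk is always determined by at most three of the input points on its boundary.
The minimum enclosing circle is determined by three boundary points: A_1, A_3, A_7.
Their circumcentre is (-0.5, -9/22) with r² = 10001/242.
The farthest remaining point A_6 is at distance² 8945/242 ≤ 10001/242.
r = √(10001/242) ≈ 6.43.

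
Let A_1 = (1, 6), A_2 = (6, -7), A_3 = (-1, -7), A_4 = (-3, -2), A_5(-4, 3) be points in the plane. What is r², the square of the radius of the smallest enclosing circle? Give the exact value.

The minimum enclosing circle is determined by three boundary points: A_1, A_2, A_5.
Their circumcentre is (1.875, -1.125) with r² = 51.53125.
The farthest remaining point A_3 is at distance² 42.78125 ≤ 51.53125.

51.53125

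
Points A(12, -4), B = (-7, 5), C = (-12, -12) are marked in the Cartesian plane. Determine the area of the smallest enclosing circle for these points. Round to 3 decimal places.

Side lengths²: AB² = 442, AC² = 640, BC² = 314.
Since AC² = 640 < 442 + 314 = 756, the triangle is acute, so the smallest enclosing circle is the circumcircle.
Circumcentre = (-29/46, -281/46), r² = 173485/1058.
Area = π·r² = π·173485/1058 ≈ 515.141.

515.141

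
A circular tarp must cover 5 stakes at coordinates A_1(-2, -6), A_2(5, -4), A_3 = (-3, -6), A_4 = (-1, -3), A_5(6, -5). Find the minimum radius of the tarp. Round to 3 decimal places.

The farthest pair is A_3–A_5 with squared distance 82. The circle on this segment as diameter has centre (1.5, -5.5) and r² = 82/4 = 20.5.
Check A_1: distance² to centre = 12.5 ≤ 20.5, so it lies inside.
All remaining points lie in this disk, and no smaller disk contains both endpoints, so this is the minimum enclosing circle.
r = √(20.5) ≈ 4.528.

4.528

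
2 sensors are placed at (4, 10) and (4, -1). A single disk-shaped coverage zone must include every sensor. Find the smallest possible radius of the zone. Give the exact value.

5.5

The smallest circle enclosing two points has them as diameter endpoints.
Centre = midpoint = (4, 4.5); r² = |(4, 10)−(4, -1)|²/4 = 121/4 = 30.25.
r = √(30.25) = 5.5.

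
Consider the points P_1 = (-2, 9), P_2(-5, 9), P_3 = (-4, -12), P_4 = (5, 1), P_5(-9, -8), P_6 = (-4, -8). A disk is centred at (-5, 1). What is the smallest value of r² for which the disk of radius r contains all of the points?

170

The required radius is the distance from (-5, 1) to the farthest point.
Squared distances: 73, 64, 170, 100, 97, 82.
Maximum is 170, attained at P_3.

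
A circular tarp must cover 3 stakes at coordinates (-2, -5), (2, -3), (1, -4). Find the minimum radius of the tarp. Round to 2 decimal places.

Call the three points A, B, C in the order given.
Side lengths²: AB² = 20, AC² = 10, BC² = 2.
Since AB² = 20 ≥ 10 + 2 = 12, the angle opposite AB is not acute, so the smallest enclosing circle has AB as diameter.
Centre = midpoint of AB = (0, -4), r² = 20/4 = 5.
r = √5 ≈ 2.24.

2.24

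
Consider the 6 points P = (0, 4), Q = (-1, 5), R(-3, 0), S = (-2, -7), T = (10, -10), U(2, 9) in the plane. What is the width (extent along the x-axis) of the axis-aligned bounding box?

max x = 10, min x = -3, so width = 13.

13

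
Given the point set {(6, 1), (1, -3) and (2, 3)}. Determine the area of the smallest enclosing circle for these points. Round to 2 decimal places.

35.25

Call the three points A, B, C in the order given.
Side lengths²: AB² = 41, AC² = 20, BC² = 37.
Since AB² = 41 < 37 + 20 = 57, the triangle is acute, so the smallest enclosing circle is the circumcircle.
Circumcentre = (75/26, -3/13), r² = 7585/676.
Area = π·r² = π·7585/676 ≈ 35.25.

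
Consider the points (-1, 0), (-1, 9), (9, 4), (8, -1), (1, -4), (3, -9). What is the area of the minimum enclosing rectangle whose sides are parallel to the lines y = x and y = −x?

In coordinates u = x + y, v = x − y the rectangle is axis-aligned; the map (x,y)→(u,v) scales areas by 2.
u-values: -1, 8, 13, 7, -3, -6; range = 13 − (-6) = 19.
v-values: -1, -10, 5, 9, 5, 12; range = 12 − (-10) = 22.
Area = (19 × 22) / 2 = 209.

209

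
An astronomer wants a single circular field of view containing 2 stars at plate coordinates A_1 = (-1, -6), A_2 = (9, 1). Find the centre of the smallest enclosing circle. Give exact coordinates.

(4, -2.5)

The smallest circle enclosing two points has them as diameter endpoints.
Centre = midpoint = (4, -2.5); r² = |A_1A_2|²/4 = 149/4 = 37.25.
Centre = (4, -2.5).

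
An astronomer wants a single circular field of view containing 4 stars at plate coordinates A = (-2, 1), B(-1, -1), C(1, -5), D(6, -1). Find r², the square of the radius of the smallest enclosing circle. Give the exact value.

3485/196

The minimum enclosing circle is determined by three boundary points: A, C, D.
Their circumcentre is (25/14, -6/7) with r² = 3485/196.
The farthest remaining point B is at distance² 1525/196 ≤ 3485/196.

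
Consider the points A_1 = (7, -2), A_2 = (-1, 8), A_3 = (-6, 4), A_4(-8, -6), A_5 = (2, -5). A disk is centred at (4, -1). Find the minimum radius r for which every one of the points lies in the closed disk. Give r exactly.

13

The required radius is the distance from (4, -1) to the farthest point.
Squared distances: 10, 106, 125, 169, 20.
Maximum is 169, attained at A_4.
r = √169 = 13.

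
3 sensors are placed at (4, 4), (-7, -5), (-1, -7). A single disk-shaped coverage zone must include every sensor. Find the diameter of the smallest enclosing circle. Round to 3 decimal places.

14.213

Call the three points A, B, C in the order given.
Side lengths²: AB² = 202, AC² = 146, BC² = 40.
Since AB² = 202 ≥ 146 + 40 = 186, the angle opposite AB is not acute, so the smallest enclosing circle has AB as diameter.
Centre = midpoint of AB = (-1.5, -0.5), r² = 202/4 = 50.5.
Diameter = 2r = 2√(50.5) ≈ 14.213.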